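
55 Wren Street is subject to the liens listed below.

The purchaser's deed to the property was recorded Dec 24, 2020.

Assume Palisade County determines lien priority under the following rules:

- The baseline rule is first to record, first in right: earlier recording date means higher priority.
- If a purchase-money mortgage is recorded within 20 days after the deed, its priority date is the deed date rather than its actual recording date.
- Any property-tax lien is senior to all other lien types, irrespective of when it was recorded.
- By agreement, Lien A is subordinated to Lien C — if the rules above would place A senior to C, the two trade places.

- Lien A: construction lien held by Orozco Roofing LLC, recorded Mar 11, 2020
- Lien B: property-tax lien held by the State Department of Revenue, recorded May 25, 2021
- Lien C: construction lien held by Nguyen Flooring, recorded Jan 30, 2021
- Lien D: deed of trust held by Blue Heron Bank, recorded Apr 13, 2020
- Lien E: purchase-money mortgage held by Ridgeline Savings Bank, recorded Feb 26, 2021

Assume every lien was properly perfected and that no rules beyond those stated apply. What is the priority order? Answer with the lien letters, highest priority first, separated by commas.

Effective dates after the stated exceptions: E was recorded 64 days after the deed — beyond 20 days — so no relation-back applies.
B, as a property-tax lien, has superpriority and ranks first.
Among the remaining liens, by effective date: A (Mar 11, 2020), D (Apr 13, 2020), C (Jan 30, 2021), E (Feb 26, 2021).
A is senior to C before the subordination, so the two trade places.

B, C, D, A, E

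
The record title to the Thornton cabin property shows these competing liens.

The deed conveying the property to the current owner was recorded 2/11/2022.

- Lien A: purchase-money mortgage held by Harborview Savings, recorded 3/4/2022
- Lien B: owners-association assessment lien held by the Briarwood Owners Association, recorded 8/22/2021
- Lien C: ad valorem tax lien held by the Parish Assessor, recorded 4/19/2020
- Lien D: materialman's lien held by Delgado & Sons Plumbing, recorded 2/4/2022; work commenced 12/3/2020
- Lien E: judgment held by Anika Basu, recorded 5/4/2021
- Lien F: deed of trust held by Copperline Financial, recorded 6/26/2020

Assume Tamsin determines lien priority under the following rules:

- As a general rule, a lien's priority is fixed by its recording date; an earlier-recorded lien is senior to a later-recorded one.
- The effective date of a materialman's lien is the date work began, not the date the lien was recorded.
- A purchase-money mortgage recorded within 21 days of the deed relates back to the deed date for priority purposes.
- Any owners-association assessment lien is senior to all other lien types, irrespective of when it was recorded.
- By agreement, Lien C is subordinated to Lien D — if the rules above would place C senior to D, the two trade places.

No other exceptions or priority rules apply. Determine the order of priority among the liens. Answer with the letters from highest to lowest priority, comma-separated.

Adjusting effective dates: A relates back to the deed date 2/11/2022; D's effective date is 12/3/2020, when work began.
B, as an owners-association assessment lien, has superpriority and ranks first.
The other liens, earliest effective date first: C (4/19/2020), F (6/26/2020), D (12/3/2020), E (5/4/2021), A (2/11/2022).
C would otherwise be senior to D, so under the subordination agreement C and D exchange positions.

B, D, F, C, E, A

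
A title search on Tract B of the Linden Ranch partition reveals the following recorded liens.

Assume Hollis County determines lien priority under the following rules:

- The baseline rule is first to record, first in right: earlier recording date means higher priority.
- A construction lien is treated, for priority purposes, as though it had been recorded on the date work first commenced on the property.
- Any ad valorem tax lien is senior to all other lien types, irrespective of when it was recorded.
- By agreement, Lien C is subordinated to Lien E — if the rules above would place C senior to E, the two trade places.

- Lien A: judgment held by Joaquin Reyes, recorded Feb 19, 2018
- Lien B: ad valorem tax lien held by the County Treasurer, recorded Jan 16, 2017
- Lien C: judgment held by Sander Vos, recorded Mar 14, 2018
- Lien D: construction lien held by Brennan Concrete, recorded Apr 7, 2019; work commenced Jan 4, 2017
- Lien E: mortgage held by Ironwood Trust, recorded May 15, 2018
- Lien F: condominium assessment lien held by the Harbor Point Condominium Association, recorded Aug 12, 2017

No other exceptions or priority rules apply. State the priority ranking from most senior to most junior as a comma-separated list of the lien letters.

Adjusting effective dates: D is treated as recorded Jan 4, 2017, the work-commencement date.
B is an ad valorem tax lien and takes priority over every other lien.
Ordering the rest by effective date: D (Jan 4, 2017), F (Aug 12, 2017), A (Feb 19, 2018), C (Mar 14, 2018), E (May 15, 2018).
C is senior to E before the subordination, so the two trade places.

B, D, F, A, E, C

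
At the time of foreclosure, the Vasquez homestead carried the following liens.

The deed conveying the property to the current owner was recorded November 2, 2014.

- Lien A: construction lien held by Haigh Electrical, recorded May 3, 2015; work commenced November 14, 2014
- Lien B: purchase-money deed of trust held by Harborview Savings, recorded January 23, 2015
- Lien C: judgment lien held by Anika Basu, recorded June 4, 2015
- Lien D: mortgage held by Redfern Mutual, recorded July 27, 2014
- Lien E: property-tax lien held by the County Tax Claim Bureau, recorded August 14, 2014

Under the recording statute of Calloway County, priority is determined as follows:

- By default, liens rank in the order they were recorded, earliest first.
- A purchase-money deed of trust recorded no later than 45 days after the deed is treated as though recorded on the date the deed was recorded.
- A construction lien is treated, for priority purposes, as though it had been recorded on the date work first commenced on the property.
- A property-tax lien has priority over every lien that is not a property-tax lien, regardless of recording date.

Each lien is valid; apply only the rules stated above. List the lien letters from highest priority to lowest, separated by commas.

E, D, A, B, C

Effective dates after the stated exceptions: A relates back to November 14, 2014 (work commenced); B missed the 45-day window (82 days after the deed), so its recording date stands.
E is a property-tax lien, so it outranks all other liens regardless of date.
Ordering the rest by effective date: D (July 27, 2014), A (November 14, 2014), B (January 23, 2015), C (June 4, 2015).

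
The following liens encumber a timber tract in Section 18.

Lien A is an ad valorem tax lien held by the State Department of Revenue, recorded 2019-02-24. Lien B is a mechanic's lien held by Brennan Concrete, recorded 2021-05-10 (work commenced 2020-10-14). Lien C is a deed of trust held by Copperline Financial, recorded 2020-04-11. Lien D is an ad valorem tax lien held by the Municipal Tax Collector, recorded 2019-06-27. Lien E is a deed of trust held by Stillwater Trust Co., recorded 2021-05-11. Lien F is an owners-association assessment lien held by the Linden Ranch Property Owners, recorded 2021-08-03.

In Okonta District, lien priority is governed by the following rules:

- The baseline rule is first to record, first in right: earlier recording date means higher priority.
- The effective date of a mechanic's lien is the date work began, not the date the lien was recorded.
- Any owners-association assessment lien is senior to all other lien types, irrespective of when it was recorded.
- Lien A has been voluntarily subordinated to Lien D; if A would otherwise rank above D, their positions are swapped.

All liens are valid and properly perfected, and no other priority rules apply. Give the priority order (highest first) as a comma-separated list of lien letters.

F, D, A, C, B, E

Adjusting effective dates: B's effective date is 2020-10-14, when work began.
F is an owners-association assessment lien, so it outranks all other liens regardless of date.
The other liens, earliest effective date first: A (2019-02-24), D (2019-06-27), C (2020-04-11), B (2020-10-14), E (2021-05-11).
A is senior to D before the subordination, so the two trade places.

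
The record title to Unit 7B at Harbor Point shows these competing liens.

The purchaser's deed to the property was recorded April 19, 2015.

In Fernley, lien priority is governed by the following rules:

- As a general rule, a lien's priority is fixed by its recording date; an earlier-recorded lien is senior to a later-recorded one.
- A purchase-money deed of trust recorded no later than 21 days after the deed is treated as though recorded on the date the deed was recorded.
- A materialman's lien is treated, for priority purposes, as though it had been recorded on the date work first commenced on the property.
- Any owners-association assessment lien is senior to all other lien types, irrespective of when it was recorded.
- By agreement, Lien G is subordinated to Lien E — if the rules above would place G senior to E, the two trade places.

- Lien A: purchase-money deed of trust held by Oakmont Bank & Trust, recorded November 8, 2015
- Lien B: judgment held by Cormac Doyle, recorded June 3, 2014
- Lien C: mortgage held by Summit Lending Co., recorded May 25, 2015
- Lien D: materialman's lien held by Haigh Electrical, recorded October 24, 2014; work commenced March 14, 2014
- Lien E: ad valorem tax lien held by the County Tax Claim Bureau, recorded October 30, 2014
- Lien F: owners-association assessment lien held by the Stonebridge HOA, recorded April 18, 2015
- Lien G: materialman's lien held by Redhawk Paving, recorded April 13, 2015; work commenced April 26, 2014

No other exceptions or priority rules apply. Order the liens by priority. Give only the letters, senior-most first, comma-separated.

F, D, E, B, G, C, A

Effective dates: A was recorded 203 days after the deed — beyond 21 days — so no relation-back applies; D is treated as recorded March 14, 2014, the work-commencement date; G's effective date is April 26, 2014, when work began.
F, as an owners-association assessment lien, has superpriority and ranks first.
Among the remaining liens, by effective date: D (March 14, 2014), G (April 26, 2014), B (June 3, 2014), E (October 30, 2014), C (May 25, 2015), A (November 8, 2015).
Because G would otherwise rank above E, the subordination swaps them.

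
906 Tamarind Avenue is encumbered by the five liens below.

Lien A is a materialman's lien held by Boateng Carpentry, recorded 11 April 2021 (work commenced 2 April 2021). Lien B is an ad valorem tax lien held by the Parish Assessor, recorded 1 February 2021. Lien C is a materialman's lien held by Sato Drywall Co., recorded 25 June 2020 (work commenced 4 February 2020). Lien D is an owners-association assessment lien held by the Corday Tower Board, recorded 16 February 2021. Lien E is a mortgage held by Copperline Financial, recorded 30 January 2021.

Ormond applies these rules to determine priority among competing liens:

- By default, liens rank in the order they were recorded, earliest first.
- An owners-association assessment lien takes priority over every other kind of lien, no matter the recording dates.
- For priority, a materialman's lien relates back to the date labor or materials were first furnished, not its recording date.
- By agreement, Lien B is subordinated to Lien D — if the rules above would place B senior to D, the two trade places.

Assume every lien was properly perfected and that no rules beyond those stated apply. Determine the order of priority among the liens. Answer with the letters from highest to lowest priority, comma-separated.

Effective dates after the stated exceptions: A is treated as recorded 2 April 2021, the work-commencement date; C is treated as recorded 4 February 2020, the work-commencement date.
D, as an owners-association assessment lien, has superpriority and ranks first.
The other liens, earliest effective date first: C (4 February 2020), E (30 January 2021), B (1 February 2021), A (2 April 2021).
Since B is not senior to D, the subordination leaves the order unchanged.

D, C, E, B, A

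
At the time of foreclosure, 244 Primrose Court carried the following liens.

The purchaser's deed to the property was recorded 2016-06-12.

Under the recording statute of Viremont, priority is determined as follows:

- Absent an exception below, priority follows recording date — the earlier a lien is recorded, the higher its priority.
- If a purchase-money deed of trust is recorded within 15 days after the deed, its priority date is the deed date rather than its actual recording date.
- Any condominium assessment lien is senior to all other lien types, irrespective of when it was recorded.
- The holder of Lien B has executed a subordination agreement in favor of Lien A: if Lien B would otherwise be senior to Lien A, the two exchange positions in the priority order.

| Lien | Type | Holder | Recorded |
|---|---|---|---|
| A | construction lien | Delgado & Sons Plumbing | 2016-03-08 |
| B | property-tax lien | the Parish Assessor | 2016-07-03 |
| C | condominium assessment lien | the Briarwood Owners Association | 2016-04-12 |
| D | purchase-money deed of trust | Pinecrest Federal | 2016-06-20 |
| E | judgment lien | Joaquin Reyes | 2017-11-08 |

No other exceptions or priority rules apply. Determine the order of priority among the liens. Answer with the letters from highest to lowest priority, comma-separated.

Effective dates: D relates back to the deed date 2016-06-12.
C is a condominium assessment lien and takes priority over every other lien.
Remaining liens by effective date: A (2016-03-08), D (2016-06-12), B (2016-07-03), E (2017-11-08).
B already ranks below A; the subordination has no effect.

C, A, D, B, E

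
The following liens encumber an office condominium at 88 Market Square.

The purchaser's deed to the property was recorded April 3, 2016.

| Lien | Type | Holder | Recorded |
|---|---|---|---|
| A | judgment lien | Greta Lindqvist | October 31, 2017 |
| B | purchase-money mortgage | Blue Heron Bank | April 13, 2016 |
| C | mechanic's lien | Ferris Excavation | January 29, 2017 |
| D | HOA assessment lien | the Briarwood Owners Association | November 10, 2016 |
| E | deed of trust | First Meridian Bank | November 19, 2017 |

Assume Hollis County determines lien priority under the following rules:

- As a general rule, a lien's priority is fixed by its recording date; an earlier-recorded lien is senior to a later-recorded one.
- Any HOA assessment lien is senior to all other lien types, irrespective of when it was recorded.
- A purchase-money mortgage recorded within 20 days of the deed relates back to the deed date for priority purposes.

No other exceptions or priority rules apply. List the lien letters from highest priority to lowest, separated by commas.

D, B, C, A, E

First, effective dates: B's effective date is the deed date, April 3, 2016.
D is an HOA assessment lien and takes priority over every other lien.
Ordering the rest by effective date: B (April 3, 2016), C (January 29, 2017), A (October 31, 2017), E (November 19, 2017).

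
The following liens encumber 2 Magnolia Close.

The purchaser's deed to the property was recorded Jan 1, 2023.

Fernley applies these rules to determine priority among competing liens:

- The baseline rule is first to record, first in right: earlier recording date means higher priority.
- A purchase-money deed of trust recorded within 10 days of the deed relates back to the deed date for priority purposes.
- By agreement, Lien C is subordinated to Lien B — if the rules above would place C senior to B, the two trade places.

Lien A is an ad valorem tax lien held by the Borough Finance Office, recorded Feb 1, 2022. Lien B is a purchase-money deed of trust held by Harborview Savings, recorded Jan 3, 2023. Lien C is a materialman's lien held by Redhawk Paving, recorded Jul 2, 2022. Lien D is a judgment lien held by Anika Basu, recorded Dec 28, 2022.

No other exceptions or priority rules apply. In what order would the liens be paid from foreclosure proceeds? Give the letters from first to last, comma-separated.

A, B, D, C

Effective dates after the stated exceptions: B relates back to the deed date Jan 1, 2023.
Ordering by effective date: A (Feb 1, 2022), C (Jul 2, 2022), D (Dec 28, 2022), B (Jan 1, 2023).
C is senior to B before the subordination, so the two trade places.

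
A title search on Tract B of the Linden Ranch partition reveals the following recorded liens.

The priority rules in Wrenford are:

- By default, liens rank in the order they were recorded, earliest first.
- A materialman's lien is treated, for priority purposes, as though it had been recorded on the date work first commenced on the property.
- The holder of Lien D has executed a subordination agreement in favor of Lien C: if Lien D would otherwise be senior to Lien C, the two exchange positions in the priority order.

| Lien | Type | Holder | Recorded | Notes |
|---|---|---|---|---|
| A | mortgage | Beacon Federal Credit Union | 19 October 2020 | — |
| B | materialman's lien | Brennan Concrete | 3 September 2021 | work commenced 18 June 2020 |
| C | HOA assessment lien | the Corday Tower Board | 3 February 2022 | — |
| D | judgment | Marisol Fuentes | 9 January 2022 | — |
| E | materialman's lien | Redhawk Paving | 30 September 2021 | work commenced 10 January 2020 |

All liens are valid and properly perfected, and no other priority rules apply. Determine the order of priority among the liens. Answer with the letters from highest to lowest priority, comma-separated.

E, B, A, C, D

Effective dates after the stated exceptions: B's effective date is 18 June 2020, when work began; E relates back to 10 January 2020 (work commenced).
Sorted by effective date: E (10 January 2020), B (18 June 2020), A (19 October 2020), D (9 January 2022), C (3 February 2022).
The subordination applies — D was senior to C — so D and C swap.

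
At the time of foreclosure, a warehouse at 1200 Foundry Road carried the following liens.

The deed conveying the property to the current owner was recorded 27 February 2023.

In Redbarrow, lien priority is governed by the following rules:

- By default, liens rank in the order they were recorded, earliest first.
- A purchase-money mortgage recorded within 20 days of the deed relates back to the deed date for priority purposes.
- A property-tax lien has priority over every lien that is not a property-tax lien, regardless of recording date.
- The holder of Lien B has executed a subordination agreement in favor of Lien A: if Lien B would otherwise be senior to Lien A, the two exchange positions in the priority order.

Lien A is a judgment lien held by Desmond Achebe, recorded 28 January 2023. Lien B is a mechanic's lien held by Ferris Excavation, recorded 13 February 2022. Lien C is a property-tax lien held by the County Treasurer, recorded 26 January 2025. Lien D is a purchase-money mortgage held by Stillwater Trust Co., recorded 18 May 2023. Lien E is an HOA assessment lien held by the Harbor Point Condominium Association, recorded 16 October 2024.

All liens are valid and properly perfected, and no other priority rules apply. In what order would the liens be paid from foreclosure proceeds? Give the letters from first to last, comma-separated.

C, A, B, D, E

First, effective dates: D was recorded 80 days after the deed — beyond 20 days — so no relation-back applies.
As a property-tax lien, C is senior to every other lien.
Remaining liens by effective date: B (13 February 2022), A (28 January 2023), D (18 May 2023), E (16 October 2024).
B is senior to A before the subordination, so the two trade places.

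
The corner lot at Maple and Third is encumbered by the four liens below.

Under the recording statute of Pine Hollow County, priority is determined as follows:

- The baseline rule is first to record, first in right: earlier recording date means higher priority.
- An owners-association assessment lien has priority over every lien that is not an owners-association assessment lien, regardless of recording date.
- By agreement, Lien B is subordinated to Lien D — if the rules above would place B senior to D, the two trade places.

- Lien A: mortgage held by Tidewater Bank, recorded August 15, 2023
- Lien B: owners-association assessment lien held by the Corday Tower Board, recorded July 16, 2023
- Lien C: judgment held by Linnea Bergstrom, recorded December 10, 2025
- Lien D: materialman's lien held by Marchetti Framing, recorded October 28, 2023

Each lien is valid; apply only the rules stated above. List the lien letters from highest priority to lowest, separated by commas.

D, A, B, C

B is an owners-association assessment lien and takes priority over every other lien.
Among the remaining liens, by effective date: A (August 15, 2023), D (October 28, 2023), C (December 10, 2025).
Because B would otherwise rank above D, the subordination swaps them.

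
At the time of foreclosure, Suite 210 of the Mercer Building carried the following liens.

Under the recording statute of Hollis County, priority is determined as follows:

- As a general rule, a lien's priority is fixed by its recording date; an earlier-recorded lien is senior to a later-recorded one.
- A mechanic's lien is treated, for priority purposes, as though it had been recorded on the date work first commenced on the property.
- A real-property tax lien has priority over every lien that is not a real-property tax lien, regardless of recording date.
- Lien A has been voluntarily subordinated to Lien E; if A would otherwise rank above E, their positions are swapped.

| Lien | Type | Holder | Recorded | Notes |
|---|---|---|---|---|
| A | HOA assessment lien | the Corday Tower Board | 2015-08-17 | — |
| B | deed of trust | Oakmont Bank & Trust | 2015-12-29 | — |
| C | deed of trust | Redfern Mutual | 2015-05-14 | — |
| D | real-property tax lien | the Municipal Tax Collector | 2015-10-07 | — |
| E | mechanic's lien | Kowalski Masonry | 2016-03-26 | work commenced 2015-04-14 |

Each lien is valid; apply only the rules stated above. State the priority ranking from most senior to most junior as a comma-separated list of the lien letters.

Adjusting effective dates: E is treated as recorded 2015-04-14, the work-commencement date.
D is a real-property tax lien and takes priority over every other lien.
Remaining liens by effective date: E (2015-04-14), C (2015-05-14), A (2015-08-17), B (2015-12-29).
Since A is not senior to E, the subordination leaves the order unchanged.

D, E, C, A, B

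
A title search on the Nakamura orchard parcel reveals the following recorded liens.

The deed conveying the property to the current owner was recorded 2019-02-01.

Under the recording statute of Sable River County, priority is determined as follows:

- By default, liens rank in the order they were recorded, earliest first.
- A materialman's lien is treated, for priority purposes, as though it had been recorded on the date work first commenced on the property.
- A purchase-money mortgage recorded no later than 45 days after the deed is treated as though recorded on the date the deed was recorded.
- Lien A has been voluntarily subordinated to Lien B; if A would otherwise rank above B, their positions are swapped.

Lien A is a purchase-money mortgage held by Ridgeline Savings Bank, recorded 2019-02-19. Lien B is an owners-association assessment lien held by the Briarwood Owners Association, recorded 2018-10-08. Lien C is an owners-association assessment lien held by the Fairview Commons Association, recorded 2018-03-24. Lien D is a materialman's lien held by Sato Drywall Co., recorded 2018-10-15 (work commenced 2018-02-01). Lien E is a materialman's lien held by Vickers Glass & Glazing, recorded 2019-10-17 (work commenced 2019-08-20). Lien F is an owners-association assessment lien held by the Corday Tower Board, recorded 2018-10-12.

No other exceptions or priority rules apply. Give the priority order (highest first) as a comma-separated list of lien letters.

D, C, B, F, A, E

Effective dates after the stated exceptions: A's effective date is the deed date, 2019-02-01; D's effective date is 2018-02-01, when work began; E relates back to 2019-08-20 (work commenced).
Ordering by effective date: D (2018-02-01), C (2018-03-24), B (2018-10-08), F (2018-10-12), A (2019-02-01), E (2019-08-20).
A is already junior to B, so the subordination agreement changes nothing.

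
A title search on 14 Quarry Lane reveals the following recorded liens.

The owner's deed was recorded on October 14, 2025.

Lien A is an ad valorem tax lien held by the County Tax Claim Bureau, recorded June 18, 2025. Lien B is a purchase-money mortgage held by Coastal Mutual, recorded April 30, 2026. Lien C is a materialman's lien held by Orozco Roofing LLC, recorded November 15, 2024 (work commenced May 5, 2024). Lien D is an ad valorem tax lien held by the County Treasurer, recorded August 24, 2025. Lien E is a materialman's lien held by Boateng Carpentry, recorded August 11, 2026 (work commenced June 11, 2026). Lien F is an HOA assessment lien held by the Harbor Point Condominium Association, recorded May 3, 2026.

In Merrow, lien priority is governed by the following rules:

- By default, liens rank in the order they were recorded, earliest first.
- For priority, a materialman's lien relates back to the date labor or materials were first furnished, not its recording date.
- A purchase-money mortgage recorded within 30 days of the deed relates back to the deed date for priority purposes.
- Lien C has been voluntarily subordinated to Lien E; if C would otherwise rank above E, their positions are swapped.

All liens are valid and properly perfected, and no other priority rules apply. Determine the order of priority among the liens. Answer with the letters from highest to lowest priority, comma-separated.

E, A, D, B, F, C

Effective dates after the stated exceptions: B was recorded 198 days after the deed — beyond 30 days — so no relation-back applies; C relates back to May 5, 2024 (work commenced); E's effective date is June 11, 2026, when work began.
Sorted by effective date: C (May 5, 2024), A (June 18, 2025), D (August 24, 2025), B (April 30, 2026), F (May 3, 2026), E (June 11, 2026).
Because C would otherwise rank above E, the subordination swaps them.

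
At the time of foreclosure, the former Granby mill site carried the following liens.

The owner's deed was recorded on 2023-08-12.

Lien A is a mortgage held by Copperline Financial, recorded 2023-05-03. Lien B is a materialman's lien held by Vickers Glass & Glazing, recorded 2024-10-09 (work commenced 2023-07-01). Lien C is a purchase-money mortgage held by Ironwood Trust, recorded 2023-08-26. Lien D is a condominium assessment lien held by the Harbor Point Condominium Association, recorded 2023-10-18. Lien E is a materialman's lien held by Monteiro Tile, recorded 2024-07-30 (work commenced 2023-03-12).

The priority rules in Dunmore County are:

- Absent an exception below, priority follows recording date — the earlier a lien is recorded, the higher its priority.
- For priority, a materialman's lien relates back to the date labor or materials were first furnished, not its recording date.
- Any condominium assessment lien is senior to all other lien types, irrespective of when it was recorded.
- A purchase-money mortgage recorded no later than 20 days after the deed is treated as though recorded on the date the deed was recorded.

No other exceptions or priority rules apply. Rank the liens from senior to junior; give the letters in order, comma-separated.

D, E, A, B, C

Effective dates after the stated exceptions: B's effective date is 2023-07-01, when work began; C was recorded within the 20-day window, so its effective date is the deed date 2023-08-12; E is treated as recorded 2023-03-12, the work-commencement date.
As a condominium assessment lien, D is senior to every other lien.
Remaining liens by effective date: E (2023-03-12), A (2023-05-03), B (2023-07-01), C (2023-08-12).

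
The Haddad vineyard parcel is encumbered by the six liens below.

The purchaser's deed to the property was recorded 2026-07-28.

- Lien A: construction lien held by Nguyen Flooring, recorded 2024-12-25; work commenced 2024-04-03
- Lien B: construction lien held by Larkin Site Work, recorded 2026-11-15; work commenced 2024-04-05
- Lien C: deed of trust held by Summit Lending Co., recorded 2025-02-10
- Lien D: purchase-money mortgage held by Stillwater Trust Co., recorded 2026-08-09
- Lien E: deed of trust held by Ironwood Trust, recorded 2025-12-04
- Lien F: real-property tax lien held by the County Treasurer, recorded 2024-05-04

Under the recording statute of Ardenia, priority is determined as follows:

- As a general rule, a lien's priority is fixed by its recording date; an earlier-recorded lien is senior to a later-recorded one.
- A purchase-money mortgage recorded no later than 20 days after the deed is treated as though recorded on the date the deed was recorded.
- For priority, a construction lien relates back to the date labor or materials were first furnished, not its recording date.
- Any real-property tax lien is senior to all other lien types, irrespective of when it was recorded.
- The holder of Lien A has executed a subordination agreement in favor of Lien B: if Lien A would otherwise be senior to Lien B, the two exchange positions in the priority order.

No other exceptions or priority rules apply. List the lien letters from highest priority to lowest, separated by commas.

F, B, A, C, E, D

First, effective dates: A's effective date is 2024-04-03, when work began; B is treated as recorded 2024-04-05, the work-commencement date; D's effective date is the deed date, 2026-07-28.
As a real-property tax lien, F is senior to every other lien.
The other liens, earliest effective date first: A (2024-04-03), B (2024-04-05), C (2025-02-10), E (2025-12-04), D (2026-07-28).
Because A would otherwise rank above B, the subordination swaps them.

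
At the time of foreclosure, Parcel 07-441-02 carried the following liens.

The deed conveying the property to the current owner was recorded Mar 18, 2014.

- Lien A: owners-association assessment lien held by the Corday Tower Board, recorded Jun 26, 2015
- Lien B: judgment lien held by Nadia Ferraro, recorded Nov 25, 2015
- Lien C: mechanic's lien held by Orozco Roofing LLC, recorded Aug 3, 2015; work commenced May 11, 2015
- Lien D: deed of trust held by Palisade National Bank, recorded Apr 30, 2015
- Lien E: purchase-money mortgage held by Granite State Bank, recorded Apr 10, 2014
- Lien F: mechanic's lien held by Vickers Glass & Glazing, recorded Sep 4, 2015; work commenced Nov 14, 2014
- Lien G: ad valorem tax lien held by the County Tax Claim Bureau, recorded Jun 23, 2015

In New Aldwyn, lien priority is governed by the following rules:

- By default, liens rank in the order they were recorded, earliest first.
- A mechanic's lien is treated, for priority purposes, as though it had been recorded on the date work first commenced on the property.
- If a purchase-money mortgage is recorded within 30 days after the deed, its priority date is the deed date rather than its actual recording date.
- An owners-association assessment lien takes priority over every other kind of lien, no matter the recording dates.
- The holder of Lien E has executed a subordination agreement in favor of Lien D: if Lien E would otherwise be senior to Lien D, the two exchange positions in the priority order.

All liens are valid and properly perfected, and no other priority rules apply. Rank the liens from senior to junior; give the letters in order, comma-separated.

First, effective dates: C is treated as recorded May 11, 2015, the work-commencement date; E relates back to the deed date Mar 18, 2014; F relates back to Nov 14, 2014 (work commenced).
As an owners-association assessment lien, A is senior to every other lien.
Among the remaining liens, by effective date: E (Mar 18, 2014), F (Nov 14, 2014), D (Apr 30, 2015), C (May 11, 2015), G (Jun 23, 2015), B (Nov 25, 2015).
E is senior to D before the subordination, so the two trade places.

A, D, F, E, C, G, B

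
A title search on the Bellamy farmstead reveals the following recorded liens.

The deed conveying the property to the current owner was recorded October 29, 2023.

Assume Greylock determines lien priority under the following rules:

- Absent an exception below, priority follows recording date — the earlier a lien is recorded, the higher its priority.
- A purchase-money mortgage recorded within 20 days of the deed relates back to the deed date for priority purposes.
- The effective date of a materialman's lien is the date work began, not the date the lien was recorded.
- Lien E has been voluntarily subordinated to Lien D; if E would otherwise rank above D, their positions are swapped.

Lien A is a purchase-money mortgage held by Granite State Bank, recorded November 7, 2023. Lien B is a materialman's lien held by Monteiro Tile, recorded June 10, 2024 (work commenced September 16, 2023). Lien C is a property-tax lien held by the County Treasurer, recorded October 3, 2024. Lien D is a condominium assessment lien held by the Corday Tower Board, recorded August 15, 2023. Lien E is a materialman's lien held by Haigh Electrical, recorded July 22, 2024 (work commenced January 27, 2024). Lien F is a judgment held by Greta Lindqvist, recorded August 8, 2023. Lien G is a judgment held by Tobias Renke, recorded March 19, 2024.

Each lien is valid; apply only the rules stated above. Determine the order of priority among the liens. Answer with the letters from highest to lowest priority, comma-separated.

First, effective dates: A relates back to the deed date October 29, 2023; B is treated as recorded September 16, 2023, the work-commencement date; E relates back to January 27, 2024 (work commenced).
Ordering by effective date: F (August 8, 2023), D (August 15, 2023), B (September 16, 2023), A (October 29, 2023), E (January 27, 2024), G (March 19, 2024), C (October 3, 2024).
E is already junior to D, so the subordination agreement changes nothing.

F, D, B, A, E, G, C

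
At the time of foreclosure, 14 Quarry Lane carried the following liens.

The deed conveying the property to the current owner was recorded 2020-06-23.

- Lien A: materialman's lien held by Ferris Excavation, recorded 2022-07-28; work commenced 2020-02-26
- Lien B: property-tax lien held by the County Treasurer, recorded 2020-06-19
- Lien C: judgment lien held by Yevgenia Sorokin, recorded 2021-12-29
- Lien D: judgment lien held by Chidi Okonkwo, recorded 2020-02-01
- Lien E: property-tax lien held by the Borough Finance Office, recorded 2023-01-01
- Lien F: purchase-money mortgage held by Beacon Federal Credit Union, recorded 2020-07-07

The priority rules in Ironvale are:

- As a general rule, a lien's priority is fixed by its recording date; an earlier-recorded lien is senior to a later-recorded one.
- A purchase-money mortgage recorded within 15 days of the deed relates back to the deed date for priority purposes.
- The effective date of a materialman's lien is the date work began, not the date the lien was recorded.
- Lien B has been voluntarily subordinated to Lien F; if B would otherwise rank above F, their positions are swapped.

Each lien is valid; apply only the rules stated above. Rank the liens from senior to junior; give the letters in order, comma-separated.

Effective dates after the stated exceptions: A's effective date is 2020-02-26, when work began; F relates back to the deed date 2020-06-23.
By effective date: D (2020-02-01), A (2020-02-26), B (2020-06-19), F (2020-06-23), C (2021-12-29), E (2023-01-01).
B is senior to F before the subordination, so the two trade places.

D, A, F, B, C, E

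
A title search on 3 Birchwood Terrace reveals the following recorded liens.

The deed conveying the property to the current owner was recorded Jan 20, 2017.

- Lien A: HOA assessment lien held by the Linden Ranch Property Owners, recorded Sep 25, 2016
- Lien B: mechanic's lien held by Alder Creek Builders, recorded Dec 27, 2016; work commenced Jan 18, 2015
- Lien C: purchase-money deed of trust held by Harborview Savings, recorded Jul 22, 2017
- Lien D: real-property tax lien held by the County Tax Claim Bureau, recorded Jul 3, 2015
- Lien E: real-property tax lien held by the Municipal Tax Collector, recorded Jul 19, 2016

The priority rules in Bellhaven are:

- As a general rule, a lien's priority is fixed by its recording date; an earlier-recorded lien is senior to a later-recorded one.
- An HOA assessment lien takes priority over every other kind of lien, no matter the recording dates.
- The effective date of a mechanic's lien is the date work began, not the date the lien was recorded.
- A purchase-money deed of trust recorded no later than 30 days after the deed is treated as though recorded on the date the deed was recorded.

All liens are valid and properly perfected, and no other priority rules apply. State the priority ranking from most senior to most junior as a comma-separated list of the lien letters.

Effective dates after the stated exceptions: B relates back to Jan 18, 2015 (work commenced); C was recorded 183 days after the deed — beyond 30 days — so no relation-back applies.
A is an HOA assessment lien, so it outranks all other liens regardless of date.
Among the remaining liens, by effective date: B (Jan 18, 2015), D (Jul 3, 2015), E (Jul 19, 2016), C (Jul 22, 2017).

A, B, D, E, C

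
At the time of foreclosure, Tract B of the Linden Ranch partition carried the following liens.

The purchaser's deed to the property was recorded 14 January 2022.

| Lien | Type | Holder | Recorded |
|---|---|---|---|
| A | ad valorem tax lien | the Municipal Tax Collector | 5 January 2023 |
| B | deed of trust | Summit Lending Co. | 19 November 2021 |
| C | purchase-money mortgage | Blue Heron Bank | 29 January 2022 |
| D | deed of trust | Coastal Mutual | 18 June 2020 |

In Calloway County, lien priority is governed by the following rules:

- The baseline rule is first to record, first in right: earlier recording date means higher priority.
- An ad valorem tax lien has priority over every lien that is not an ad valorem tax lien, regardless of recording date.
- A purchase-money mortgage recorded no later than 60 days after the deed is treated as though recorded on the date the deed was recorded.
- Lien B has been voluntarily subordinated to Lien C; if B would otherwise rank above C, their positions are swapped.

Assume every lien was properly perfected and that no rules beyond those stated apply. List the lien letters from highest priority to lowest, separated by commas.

Adjusting effective dates: C was recorded within the 60-day window, so its effective date is the deed date 14 January 2022.
A is an ad valorem tax lien and takes priority over every other lien.
Remaining liens by effective date: D (18 June 2020), B (19 November 2021), C (14 January 2022).
Because B would otherwise rank above C, the subordination swaps them.

A, D, C, B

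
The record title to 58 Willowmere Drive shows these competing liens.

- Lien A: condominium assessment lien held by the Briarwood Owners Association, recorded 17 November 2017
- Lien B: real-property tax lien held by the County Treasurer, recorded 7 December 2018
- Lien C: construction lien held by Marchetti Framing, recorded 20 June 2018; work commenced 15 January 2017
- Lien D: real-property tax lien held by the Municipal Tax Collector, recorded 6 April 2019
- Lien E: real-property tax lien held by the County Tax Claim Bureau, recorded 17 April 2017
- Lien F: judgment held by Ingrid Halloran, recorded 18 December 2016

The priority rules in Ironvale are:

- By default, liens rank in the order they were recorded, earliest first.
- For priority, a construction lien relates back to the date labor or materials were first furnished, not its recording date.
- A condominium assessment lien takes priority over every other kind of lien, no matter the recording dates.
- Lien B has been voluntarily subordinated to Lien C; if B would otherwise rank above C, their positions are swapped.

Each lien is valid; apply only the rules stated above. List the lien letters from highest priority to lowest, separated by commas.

First, effective dates: C is treated as recorded 15 January 2017, the work-commencement date.
A is a condominium assessment lien and takes priority over every other lien.
Among the remaining liens, by effective date: F (18 December 2016), C (15 January 2017), E (17 April 2017), B (7 December 2018), D (6 April 2019).
Since B is not senior to C, the subordination leaves the order unchanged.

A, F, C, E, B, D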